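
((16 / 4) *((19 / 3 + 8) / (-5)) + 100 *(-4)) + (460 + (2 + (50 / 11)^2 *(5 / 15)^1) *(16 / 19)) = 1931752 / 34485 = 56.02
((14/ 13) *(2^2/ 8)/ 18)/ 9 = 7/ 2106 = 0.00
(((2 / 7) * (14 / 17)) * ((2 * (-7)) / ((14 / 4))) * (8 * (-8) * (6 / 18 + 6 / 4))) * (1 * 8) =45056 / 51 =883.45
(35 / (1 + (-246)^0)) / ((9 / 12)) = 70 / 3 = 23.33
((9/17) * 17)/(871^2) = 9/758641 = 0.00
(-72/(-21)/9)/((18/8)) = 32/189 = 0.17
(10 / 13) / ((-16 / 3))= -15 / 104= -0.14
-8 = -8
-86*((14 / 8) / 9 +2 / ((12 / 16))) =-4429 / 18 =-246.06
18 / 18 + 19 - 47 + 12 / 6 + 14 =-11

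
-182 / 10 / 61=-91 / 305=-0.30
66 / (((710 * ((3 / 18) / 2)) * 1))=1.12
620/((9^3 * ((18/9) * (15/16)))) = 992/2187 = 0.45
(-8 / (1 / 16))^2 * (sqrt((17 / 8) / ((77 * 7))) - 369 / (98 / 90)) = -272056320 / 49 + 4096 * sqrt(374) / 77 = -5551141.06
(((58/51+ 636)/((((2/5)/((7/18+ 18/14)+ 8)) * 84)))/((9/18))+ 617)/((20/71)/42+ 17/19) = 51175052903/46885932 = 1091.48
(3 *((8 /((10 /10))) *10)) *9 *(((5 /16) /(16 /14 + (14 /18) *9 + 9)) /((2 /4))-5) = -42885 /4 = -10721.25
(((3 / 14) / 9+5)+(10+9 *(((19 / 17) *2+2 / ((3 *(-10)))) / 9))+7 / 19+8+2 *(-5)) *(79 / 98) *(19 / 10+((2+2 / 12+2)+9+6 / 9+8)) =824574587 / 2769725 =297.71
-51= -51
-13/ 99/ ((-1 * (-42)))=-13/ 4158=-0.00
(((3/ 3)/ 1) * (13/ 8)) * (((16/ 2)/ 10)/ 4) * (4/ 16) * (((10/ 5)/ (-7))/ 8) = -13/ 4480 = -0.00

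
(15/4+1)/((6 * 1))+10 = 259/24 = 10.79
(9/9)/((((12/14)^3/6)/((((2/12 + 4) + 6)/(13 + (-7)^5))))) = -0.01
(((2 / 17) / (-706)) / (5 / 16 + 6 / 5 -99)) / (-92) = -20 / 1076441377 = -0.00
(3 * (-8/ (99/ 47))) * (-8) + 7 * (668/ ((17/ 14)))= 2211448/ 561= 3941.98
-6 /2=-3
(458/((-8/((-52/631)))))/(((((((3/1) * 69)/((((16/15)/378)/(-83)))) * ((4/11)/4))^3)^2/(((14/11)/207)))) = 251369266610176/249178559621484339228577201257340195242283736859375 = 0.00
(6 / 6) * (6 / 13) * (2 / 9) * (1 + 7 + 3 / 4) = 35 / 39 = 0.90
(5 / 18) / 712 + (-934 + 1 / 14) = -83784565 / 89712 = -933.93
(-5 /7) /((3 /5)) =-1.19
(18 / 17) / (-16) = -0.07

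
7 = 7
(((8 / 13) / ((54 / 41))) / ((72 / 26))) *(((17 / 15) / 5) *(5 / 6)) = 697 / 21870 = 0.03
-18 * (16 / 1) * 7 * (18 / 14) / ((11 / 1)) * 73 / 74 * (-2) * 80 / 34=7568640 / 6919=1093.89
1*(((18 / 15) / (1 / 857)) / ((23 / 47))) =241674 / 115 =2101.51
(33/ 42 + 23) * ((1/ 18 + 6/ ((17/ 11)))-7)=-72.83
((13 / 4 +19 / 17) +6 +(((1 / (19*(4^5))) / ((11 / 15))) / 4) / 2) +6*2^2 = 1000311039 / 29106176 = 34.37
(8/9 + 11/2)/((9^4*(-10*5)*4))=-23/4723920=-0.00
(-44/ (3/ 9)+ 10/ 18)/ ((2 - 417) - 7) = 0.31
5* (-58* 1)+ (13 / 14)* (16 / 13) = -2022 / 7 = -288.86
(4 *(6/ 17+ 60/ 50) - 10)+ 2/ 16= -2491/ 680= -3.66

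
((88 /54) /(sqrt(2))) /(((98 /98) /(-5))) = -110 * sqrt(2) /27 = -5.76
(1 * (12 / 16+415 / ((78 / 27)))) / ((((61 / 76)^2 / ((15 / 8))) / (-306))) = -6221168955 / 48373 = -128608.29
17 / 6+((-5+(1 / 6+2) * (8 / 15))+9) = 719 / 90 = 7.99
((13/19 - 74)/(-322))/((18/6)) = 199/2622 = 0.08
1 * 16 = 16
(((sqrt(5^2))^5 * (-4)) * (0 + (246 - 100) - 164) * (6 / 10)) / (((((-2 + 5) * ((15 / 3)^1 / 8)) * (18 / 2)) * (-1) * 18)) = -4000 / 9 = -444.44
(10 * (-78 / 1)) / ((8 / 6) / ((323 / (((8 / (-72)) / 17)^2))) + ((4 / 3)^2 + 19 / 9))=-17692990380 / 88212919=-200.57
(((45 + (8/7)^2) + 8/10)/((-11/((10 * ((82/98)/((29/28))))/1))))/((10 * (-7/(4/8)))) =946362/3829595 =0.25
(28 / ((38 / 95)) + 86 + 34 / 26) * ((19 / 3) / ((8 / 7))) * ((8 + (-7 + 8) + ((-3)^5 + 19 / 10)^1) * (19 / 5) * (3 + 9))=-2398853303 / 260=-9226358.86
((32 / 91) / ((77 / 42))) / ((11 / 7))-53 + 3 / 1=-49.88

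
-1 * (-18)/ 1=18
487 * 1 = 487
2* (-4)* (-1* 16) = 128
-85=-85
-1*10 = -10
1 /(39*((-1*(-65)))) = 1 /2535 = 0.00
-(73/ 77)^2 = -0.90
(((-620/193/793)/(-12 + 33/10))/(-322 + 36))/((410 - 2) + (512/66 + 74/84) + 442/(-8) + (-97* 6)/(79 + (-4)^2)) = -8246000/1799353276448741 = -0.00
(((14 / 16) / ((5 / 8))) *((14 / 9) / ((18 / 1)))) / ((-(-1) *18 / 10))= 49 / 729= 0.07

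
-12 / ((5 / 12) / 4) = -576 / 5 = -115.20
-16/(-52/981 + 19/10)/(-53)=156960/960307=0.16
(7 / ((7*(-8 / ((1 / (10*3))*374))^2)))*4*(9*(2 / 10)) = 34969 / 2000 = 17.48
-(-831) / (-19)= -43.74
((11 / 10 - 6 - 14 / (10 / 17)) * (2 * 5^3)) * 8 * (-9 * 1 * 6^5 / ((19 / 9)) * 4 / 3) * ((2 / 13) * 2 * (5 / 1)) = 964099584000 / 247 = 3903237182.19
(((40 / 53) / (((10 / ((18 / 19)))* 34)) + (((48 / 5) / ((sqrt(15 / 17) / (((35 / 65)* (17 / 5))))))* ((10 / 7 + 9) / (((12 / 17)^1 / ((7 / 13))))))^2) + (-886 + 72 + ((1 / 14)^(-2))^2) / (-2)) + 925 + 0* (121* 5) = 19611623134852088 / 4583772740625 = 4278.49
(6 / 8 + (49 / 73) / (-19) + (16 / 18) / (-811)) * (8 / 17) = 57792302 / 172103121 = 0.34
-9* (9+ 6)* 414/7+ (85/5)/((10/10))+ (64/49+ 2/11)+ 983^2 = 516536206/539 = 958323.20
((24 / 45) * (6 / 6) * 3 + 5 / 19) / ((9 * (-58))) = -59 / 16530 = -0.00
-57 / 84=-19 / 28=-0.68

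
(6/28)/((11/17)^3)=14739/18634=0.79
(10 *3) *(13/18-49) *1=-4345/3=-1448.33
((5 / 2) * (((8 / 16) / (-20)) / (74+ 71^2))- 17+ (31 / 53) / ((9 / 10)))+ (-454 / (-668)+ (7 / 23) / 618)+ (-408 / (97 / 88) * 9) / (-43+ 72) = -130.54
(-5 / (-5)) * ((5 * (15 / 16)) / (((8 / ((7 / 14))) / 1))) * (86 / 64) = 3225 / 8192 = 0.39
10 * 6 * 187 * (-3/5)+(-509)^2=252349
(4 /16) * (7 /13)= 0.13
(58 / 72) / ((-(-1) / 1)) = 29 / 36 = 0.81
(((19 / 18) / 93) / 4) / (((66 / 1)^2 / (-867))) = -5491 / 9722592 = -0.00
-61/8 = -7.62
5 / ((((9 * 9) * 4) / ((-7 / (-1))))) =35 / 324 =0.11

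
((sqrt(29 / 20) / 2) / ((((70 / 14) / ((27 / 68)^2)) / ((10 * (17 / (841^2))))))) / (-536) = -729 * sqrt(145) / 1031159115520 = -0.00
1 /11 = 0.09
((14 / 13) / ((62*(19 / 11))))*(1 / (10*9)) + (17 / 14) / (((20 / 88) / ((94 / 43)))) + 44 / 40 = 1325449774 / 103714065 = 12.78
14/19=0.74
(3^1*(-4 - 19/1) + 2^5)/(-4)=37/4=9.25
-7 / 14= -1 / 2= -0.50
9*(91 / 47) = 17.43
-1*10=-10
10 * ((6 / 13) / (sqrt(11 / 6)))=60 * sqrt(66) / 143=3.41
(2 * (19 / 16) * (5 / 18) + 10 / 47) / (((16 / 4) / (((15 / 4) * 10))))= 147625 / 18048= 8.18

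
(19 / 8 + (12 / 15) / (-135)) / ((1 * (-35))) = -12793 / 189000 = -0.07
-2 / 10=-1 / 5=-0.20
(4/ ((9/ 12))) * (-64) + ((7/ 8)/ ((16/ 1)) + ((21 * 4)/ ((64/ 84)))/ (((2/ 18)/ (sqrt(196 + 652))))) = -131051/ 384 + 3969 * sqrt(53) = 28553.48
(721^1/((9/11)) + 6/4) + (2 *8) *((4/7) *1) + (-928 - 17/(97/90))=-634421/12222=-51.91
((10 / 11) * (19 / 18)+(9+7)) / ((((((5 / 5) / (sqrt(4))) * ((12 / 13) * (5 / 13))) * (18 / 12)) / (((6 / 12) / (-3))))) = -283751 / 26730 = -10.62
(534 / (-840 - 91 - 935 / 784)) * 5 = -697760 / 243613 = -2.86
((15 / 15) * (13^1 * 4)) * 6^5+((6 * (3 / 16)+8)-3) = 3234865 / 8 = 404358.12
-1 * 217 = -217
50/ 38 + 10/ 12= 245/ 114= 2.15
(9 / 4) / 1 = 9 / 4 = 2.25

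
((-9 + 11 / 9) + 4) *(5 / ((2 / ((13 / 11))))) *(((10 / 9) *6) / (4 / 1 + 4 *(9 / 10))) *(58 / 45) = -640900 / 50787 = -12.62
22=22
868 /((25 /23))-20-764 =364 /25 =14.56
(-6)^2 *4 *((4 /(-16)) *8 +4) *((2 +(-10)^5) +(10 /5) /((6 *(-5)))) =-143997216 /5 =-28799443.20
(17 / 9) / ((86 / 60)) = 170 / 129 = 1.32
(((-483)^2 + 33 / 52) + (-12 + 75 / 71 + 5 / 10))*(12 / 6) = 861266773 / 1846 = 466558.38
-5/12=-0.42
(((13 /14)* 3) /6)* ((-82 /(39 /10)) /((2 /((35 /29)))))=-1025 /174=-5.89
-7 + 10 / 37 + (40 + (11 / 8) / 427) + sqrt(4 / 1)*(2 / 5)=21533083 / 631960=34.07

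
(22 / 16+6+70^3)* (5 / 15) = 2744059 / 24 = 114335.79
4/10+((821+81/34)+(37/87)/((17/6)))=4061987/4930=823.93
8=8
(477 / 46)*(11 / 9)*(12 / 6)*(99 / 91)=57717 / 2093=27.58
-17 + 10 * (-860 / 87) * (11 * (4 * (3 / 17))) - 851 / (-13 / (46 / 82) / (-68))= -862319525 / 262769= -3281.66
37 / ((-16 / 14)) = -259 / 8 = -32.38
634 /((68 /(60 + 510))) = 90345 /17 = 5314.41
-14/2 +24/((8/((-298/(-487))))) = -2515/487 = -5.16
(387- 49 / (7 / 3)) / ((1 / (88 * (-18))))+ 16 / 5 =-2898704 / 5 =-579740.80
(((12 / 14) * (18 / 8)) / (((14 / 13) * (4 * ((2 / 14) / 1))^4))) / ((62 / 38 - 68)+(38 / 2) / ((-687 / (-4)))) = -224498547 / 885619712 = -0.25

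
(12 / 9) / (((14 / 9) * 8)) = 3 / 28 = 0.11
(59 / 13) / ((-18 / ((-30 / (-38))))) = -295 / 1482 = -0.20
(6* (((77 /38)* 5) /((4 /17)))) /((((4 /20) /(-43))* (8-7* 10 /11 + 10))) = -46436775 /9728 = -4773.52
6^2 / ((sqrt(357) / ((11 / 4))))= 33 * sqrt(357) / 119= 5.24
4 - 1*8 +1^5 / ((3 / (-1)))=-13 / 3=-4.33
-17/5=-3.40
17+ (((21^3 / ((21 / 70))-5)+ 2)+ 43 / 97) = 2995791 / 97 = 30884.44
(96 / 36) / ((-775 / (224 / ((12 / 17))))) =-7616 / 6975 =-1.09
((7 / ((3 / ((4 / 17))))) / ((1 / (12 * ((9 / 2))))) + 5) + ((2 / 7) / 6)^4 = 114549326 / 3306177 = 34.65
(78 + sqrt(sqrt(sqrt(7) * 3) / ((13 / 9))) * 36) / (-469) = -78 / 469- 108 * sqrt(13) * 3^(1 / 4) * 7^(1 / 8) / 6097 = -0.27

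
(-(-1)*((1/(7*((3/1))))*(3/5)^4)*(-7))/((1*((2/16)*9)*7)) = -24/4375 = -0.01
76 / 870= 38 / 435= 0.09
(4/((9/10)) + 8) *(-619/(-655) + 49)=3663968/5895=621.54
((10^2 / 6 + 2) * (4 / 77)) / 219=32 / 7227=0.00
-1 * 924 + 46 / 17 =-15662 / 17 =-921.29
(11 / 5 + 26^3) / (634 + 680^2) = 87891 / 2315170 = 0.04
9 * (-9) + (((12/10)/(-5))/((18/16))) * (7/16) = -6082/75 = -81.09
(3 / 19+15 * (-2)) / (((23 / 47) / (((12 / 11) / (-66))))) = 53298 / 52877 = 1.01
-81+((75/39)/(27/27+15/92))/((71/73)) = -7831741/98761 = -79.30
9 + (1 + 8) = 18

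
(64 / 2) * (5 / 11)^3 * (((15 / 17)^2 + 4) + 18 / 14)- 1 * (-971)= 2663599223 / 2692613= 989.22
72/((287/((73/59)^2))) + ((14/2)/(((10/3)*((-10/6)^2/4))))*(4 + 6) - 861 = -20739614943/24976175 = -830.38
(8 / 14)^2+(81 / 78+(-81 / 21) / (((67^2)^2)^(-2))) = -1995416567513332135 / 1274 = -1566261042004185.35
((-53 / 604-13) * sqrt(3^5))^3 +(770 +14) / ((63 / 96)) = -8490692.55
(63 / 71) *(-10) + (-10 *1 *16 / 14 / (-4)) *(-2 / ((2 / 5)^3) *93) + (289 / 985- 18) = -4077983902 / 489545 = -8330.15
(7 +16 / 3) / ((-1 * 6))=-37 / 18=-2.06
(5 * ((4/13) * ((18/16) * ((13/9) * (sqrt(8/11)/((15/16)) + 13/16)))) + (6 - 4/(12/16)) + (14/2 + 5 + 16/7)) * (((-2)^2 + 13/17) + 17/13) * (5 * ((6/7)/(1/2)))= 39040 * sqrt(22)/1547 + 38290615/43316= 1002.35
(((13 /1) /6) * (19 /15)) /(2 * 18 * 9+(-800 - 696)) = -247 /105480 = -0.00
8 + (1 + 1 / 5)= 46 / 5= 9.20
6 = 6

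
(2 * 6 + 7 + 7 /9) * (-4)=-79.11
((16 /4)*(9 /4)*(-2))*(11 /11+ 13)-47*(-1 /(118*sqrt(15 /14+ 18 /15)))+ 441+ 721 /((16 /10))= 47*sqrt(11130) /18762+ 5117 /8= 639.89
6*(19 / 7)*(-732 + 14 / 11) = -916332 / 77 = -11900.42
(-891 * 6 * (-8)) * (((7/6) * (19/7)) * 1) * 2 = 270864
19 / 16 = 1.19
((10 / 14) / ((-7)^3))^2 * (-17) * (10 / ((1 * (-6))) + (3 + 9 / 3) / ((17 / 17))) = -5525 / 17294403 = -0.00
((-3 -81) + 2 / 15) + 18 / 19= -82.92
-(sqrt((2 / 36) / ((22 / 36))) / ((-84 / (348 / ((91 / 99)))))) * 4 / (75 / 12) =4176 * sqrt(11) / 15925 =0.87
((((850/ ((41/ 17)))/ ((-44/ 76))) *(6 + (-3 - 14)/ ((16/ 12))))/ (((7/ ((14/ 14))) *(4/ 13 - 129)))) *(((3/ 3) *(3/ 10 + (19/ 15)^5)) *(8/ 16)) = -386026629209/ 47534949000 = -8.12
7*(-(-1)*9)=63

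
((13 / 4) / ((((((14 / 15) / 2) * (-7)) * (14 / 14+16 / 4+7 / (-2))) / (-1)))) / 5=0.13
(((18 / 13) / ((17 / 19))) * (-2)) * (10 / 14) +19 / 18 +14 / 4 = 32647 / 13923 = 2.34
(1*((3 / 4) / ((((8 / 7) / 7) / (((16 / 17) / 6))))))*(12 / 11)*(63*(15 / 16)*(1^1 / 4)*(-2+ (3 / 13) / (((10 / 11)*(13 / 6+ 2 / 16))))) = -8529381 / 388960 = -21.93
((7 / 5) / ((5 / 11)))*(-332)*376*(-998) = 9592839872 / 25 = 383713594.88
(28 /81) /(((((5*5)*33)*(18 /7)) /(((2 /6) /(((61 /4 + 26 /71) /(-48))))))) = -445312 /2667319875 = -0.00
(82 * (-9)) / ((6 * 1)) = -123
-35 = -35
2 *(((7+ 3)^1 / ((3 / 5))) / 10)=10 / 3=3.33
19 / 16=1.19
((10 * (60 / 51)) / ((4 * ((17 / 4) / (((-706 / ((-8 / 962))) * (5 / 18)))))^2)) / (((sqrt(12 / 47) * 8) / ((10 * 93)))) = 2792873588496875 * sqrt(141) / 6367248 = 5208456839.70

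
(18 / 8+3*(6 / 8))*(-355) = -1597.50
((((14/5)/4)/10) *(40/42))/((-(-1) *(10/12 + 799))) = 2/23995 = 0.00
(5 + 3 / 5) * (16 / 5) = 448 / 25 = 17.92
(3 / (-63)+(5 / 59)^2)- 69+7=-4535218 / 73101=-62.04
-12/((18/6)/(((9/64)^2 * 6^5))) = -19683/32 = -615.09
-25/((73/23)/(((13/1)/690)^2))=-169/60444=-0.00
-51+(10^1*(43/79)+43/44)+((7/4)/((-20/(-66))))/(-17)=-26543769/590920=-44.92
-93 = -93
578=578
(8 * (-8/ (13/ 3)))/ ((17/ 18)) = -3456/ 221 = -15.64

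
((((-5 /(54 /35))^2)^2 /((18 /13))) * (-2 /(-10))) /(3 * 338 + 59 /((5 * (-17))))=207273828125 /13182780894048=0.02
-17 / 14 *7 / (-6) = 17 / 12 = 1.42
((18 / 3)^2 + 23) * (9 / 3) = 177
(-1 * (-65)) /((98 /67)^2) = 291785 /9604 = 30.38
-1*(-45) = 45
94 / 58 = 47 / 29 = 1.62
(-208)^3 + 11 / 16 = -143982581 / 16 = -8998911.31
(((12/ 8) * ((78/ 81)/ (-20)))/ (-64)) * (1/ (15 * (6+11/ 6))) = 13/ 1353600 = 0.00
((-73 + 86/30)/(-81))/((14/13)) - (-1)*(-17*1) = -16.20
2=2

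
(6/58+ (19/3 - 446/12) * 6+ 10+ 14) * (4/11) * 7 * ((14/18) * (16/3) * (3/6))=-7316288/8613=-849.45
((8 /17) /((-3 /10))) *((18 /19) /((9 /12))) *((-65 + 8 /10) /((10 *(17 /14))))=287616 /27455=10.48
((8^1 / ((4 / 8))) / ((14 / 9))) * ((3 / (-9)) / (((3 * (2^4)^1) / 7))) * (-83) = 83 / 2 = 41.50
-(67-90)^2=-529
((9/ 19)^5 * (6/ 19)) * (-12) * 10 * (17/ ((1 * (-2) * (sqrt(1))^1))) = 7.68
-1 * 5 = -5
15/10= 1.50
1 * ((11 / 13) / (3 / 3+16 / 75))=825 / 1183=0.70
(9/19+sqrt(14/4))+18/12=sqrt(14)/2+75/38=3.84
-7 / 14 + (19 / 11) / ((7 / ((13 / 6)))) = 8 / 231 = 0.03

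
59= 59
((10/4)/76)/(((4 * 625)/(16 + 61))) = 77/76000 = 0.00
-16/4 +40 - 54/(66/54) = -8.18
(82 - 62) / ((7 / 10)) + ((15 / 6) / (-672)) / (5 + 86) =3494395 / 122304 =28.57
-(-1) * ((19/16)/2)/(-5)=-19/160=-0.12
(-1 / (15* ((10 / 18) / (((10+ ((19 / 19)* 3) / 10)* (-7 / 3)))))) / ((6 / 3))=721 / 500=1.44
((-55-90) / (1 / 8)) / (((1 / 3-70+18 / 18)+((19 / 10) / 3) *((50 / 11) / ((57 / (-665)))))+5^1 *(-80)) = 114840 / 49723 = 2.31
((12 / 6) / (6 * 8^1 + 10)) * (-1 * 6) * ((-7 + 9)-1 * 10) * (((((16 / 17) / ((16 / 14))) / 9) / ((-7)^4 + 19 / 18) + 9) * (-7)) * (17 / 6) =-370456184 / 1253873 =-295.45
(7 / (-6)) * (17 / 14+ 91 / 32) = -303 / 64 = -4.73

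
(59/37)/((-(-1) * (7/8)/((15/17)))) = 7080/4403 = 1.61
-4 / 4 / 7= -1 / 7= -0.14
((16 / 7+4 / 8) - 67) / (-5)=899 / 70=12.84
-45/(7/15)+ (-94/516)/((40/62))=-3493199/36120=-96.71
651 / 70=93 / 10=9.30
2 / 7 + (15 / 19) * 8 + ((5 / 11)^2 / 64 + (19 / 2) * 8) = 85078909 / 1029952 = 82.60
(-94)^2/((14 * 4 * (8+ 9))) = 2209/238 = 9.28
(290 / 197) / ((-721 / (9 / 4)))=-1305 / 284074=-0.00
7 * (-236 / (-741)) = 1652 / 741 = 2.23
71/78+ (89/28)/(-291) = 95261/105924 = 0.90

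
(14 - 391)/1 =-377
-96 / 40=-12 / 5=-2.40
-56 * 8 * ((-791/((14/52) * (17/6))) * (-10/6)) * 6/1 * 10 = -789734400/17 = -46454964.71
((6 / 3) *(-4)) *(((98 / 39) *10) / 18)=-3920 / 351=-11.17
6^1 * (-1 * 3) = -18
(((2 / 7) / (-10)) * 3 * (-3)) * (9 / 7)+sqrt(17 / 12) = 81 / 245+sqrt(51) / 6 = 1.52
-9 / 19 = -0.47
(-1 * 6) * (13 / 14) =-39 / 7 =-5.57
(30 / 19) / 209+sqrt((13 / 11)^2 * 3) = 30 / 3971+13 * sqrt(3) / 11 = 2.05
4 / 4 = 1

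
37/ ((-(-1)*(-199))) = -37/ 199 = -0.19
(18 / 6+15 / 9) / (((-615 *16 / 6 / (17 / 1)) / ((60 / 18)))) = -119 / 738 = -0.16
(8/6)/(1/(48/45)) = 64/45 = 1.42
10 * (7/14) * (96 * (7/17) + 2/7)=23690/119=199.08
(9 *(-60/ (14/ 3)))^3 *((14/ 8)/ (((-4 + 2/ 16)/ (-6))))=-6377292000/ 1519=-4198348.91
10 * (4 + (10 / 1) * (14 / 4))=390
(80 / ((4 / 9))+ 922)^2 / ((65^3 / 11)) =13358444 / 274625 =48.64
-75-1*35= -110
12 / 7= 1.71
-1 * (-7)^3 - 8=335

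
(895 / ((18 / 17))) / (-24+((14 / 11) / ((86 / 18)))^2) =-680807347 / 19273032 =-35.32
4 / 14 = 2 / 7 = 0.29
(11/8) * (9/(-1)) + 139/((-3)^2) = 221/72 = 3.07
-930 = -930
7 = 7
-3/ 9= -1/ 3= -0.33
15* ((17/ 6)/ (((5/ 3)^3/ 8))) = 73.44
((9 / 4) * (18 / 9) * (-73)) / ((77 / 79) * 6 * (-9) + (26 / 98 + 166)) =-2543247 / 879742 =-2.89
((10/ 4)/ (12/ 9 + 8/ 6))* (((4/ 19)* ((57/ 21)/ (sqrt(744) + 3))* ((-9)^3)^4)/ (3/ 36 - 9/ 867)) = 68501203133.44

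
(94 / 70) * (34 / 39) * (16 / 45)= 0.42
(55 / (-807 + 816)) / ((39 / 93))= 14.57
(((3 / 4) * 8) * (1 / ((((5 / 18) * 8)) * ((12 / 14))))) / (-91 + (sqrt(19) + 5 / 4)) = -7539 / 214295 - 84 * sqrt(19) / 214295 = -0.04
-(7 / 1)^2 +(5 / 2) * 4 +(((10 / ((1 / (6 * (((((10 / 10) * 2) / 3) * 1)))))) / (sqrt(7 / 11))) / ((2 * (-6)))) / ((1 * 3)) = -39 - 10 * sqrt(77) / 63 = -40.39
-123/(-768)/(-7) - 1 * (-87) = 155863/1792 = 86.98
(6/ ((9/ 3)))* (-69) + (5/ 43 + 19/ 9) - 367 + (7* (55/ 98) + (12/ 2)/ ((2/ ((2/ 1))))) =-2670229/ 5418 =-492.84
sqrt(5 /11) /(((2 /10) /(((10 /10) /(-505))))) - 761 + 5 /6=-4561 /6 - sqrt(55) /1111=-760.17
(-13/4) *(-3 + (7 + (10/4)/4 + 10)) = -47.53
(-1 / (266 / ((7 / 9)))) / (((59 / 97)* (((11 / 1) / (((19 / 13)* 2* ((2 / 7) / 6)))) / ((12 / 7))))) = -388 / 3720717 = -0.00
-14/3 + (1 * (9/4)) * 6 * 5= 377/6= 62.83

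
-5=-5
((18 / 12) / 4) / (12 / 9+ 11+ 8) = 9 / 488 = 0.02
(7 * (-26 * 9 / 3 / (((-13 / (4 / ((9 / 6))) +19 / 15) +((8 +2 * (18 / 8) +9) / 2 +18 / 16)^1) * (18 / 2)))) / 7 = -1.05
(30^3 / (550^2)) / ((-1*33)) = -18 / 6655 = -0.00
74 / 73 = 1.01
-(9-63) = 54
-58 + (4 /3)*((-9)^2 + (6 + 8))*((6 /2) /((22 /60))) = 10762 /11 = 978.36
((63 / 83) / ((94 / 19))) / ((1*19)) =63 / 7802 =0.01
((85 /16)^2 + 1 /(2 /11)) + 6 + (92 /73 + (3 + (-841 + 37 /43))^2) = 24217027688953 /34554112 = 700843.58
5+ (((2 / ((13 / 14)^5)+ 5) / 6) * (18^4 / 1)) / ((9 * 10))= 2859296161 / 1856465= 1540.18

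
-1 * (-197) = 197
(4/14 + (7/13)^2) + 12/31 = 35307/36673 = 0.96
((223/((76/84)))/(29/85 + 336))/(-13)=-398055/7061483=-0.06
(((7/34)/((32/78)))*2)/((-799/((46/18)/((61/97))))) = -203021/39771024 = -0.01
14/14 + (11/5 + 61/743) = 12193/3715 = 3.28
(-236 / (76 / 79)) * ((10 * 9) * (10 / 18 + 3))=-1491520 / 19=-78501.05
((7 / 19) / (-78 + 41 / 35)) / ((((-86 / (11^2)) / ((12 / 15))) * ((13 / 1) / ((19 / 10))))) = 5929 / 7515755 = 0.00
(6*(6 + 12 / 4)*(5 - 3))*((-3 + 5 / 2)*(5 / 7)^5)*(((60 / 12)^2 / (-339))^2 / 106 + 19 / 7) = -2169893146875 / 79619784293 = -27.25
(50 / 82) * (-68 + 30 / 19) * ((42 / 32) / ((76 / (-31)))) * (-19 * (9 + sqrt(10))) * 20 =-462128625 / 6232 - 51347625 * sqrt(10) / 6232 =-100209.25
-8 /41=-0.20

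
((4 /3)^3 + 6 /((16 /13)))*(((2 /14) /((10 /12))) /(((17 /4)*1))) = 313 /1071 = 0.29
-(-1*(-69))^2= -4761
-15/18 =-0.83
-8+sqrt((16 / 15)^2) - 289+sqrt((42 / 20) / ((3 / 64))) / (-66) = -4439 / 15 - 2 * sqrt(70) / 165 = -296.03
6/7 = 0.86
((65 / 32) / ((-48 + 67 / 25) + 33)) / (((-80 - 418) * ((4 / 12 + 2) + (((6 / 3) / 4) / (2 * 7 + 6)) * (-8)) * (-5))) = -1625 / 52355072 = -0.00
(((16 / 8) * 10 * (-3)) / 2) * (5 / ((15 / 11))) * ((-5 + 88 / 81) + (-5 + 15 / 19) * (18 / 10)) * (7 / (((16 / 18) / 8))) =13618990 / 171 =79643.22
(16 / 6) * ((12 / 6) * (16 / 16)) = 16 / 3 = 5.33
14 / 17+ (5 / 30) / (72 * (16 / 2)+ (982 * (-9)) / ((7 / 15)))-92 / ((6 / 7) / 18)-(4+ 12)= -25529189375 / 13110876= -1947.18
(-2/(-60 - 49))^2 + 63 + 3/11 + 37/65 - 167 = -876315938/8494915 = -103.16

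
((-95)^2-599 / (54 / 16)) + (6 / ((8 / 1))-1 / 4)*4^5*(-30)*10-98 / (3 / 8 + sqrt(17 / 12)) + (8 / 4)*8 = -19535537 / 135-64*sqrt(51) / 5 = -144799.09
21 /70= 0.30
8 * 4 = 32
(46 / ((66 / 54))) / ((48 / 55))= 43.12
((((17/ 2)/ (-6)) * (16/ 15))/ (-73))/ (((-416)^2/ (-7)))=-119/ 142122240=-0.00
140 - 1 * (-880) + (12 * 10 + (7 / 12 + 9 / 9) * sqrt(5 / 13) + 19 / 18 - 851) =19 * sqrt(65) / 156 + 5221 / 18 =291.04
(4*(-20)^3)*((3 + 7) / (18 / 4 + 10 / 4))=-320000 / 7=-45714.29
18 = 18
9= 9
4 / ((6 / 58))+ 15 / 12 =479 / 12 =39.92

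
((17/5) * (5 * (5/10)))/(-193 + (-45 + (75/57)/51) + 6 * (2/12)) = -16473/459256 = -0.04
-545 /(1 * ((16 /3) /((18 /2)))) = -14715 /16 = -919.69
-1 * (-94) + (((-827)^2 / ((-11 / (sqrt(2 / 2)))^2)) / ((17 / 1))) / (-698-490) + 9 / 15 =1152458023 / 12218580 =94.32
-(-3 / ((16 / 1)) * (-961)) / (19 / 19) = -180.19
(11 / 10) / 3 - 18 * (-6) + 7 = 3461 / 30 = 115.37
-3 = -3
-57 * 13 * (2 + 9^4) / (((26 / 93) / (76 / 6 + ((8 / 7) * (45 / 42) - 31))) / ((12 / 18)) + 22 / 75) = -5687370938925 / 314381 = -18090695.49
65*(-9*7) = -4095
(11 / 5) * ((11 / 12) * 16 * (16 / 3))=7744 / 45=172.09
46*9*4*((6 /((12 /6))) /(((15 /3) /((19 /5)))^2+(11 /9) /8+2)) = 129128256 /100955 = 1279.07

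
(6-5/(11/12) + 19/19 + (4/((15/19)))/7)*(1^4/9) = 0.25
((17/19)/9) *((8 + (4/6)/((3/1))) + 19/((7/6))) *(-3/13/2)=-13124/46683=-0.28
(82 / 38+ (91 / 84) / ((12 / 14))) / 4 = 4681 / 5472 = 0.86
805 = 805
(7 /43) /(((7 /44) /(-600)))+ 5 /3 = -78985 /129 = -612.29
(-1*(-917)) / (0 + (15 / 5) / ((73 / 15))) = 66941 / 45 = 1487.58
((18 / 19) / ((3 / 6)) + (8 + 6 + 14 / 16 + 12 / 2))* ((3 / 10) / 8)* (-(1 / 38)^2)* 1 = -10383 / 17559040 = -0.00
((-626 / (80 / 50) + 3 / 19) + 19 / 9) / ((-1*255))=1.53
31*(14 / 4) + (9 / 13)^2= 36835 / 338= 108.98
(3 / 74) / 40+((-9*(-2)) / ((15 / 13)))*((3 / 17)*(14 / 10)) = 969951 / 251600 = 3.86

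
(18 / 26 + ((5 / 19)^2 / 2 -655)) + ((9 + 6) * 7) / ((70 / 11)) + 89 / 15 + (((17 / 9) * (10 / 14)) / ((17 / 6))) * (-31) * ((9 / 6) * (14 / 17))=-777954536 / 1196715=-650.08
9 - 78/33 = 73/11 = 6.64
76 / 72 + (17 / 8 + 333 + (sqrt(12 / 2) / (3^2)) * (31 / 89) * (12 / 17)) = 124 * sqrt(6) / 4539 + 24205 / 72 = 336.25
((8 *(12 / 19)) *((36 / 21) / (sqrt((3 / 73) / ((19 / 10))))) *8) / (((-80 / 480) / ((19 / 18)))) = -512 *sqrt(41610) / 35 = -2984.01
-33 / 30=-11 / 10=-1.10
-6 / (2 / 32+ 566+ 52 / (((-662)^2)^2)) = -1152346821216 / 108716720414149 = -0.01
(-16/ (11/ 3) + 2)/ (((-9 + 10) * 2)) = -13/ 11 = -1.18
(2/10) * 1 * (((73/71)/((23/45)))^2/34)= 0.02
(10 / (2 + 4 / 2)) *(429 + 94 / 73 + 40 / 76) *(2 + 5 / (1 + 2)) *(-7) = -230052515 / 8322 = -27643.90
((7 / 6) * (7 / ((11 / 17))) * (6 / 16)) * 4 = 833 / 44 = 18.93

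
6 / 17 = 0.35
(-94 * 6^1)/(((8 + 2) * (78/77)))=-3619/65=-55.68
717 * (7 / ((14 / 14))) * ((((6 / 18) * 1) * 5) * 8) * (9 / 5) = 120456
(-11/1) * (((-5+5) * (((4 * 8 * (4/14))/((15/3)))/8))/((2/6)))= 0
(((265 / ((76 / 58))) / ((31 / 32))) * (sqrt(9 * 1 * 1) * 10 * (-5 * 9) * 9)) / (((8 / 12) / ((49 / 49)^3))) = -2240946000 / 589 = -3804662.14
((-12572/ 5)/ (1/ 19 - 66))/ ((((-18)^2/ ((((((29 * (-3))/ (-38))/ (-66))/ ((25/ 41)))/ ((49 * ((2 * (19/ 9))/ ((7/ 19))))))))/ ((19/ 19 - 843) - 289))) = 201265597/ 14926989000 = 0.01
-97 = -97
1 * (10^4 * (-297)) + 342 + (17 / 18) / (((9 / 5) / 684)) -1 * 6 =-26723746 / 9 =-2969305.11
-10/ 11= -0.91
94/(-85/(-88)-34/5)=-41360/2567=-16.11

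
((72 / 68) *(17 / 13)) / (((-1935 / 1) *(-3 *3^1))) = 2 / 25155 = 0.00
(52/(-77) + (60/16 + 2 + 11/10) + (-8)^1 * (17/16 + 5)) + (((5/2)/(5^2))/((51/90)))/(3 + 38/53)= -218046309/5157460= -42.28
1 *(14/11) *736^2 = 7583744/11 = 689431.27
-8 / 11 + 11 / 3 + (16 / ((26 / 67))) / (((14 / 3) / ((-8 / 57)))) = 96961 / 57057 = 1.70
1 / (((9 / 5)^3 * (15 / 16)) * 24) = 50 / 6561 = 0.01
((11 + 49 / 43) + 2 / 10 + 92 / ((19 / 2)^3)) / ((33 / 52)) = 318156228 / 16221535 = 19.61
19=19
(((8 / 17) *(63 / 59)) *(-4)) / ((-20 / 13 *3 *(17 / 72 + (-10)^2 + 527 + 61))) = 0.00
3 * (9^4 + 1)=19686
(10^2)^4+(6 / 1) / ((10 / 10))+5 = 100000011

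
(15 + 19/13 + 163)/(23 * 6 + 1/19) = 44327/34099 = 1.30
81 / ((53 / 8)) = 648 / 53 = 12.23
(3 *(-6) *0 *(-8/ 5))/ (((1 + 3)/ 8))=0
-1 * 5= -5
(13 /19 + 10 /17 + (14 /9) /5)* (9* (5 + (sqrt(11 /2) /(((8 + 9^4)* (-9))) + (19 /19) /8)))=943697 /12920 - 23017* sqrt(22) /190960830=73.04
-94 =-94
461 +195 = 656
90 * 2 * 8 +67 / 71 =102307 / 71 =1440.94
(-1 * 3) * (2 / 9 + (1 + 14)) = -137 / 3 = -45.67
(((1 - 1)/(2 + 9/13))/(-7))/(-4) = 0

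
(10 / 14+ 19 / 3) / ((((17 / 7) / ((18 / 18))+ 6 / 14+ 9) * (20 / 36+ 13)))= 222 / 5063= 0.04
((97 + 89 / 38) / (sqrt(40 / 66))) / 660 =151 * sqrt(165) / 10032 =0.19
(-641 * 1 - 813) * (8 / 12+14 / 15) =-11632 / 5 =-2326.40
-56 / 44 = -14 / 11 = -1.27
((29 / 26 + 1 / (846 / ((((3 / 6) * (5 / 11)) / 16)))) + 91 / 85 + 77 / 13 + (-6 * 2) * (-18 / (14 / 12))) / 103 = 445140562547 / 237252375360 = 1.88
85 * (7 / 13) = 595 / 13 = 45.77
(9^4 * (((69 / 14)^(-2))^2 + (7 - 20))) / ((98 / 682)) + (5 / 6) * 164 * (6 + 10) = -24324318060451 / 41136627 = -591305.60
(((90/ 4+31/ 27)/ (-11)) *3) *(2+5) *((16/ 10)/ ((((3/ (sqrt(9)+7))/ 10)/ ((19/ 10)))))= -1358728/ 297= -4574.84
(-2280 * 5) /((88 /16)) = -2072.73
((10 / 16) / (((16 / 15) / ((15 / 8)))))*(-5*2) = -5625 / 512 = -10.99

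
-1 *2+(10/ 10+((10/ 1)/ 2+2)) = 6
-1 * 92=-92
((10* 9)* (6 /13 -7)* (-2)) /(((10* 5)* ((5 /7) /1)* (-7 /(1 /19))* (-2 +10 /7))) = 1071 /2470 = 0.43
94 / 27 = 3.48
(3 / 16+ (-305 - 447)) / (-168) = 12029 / 2688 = 4.48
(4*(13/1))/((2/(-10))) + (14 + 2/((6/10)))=-728/3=-242.67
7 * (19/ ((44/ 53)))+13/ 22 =7075/ 44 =160.80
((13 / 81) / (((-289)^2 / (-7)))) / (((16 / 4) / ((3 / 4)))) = -0.00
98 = 98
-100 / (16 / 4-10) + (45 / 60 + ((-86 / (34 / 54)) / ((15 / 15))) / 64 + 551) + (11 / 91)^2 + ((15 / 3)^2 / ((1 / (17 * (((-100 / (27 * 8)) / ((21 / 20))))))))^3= -110264330030689651535 / 16758486003168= -6579611.67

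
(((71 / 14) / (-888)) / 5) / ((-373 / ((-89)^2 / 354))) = 562391 / 8207730720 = 0.00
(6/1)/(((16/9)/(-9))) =-243/8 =-30.38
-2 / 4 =-1 / 2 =-0.50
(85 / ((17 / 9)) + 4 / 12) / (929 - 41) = 17 / 333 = 0.05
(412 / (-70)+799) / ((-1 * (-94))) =27759 / 3290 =8.44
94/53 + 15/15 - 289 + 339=2797/53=52.77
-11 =-11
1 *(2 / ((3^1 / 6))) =4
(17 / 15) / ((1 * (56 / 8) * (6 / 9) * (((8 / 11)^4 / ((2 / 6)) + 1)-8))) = -0.04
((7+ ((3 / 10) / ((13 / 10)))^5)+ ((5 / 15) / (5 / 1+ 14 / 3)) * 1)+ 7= 151123298 / 10767497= 14.04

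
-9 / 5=-1.80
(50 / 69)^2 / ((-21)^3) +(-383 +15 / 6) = -380.50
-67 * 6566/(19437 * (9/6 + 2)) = -6.47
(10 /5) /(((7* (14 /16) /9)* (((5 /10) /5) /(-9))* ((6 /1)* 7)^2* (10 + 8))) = -20 /2401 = -0.01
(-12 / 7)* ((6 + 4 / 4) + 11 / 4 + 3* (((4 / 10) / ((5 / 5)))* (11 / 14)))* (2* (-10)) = 17964 / 49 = 366.61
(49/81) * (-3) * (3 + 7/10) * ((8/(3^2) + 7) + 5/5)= -14504/243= -59.69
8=8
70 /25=14 /5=2.80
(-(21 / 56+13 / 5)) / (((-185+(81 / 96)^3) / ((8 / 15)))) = 3899392 / 453179775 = 0.01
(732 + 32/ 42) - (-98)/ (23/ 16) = 386852/ 483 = 800.94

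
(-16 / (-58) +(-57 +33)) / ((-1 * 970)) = 344 / 14065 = 0.02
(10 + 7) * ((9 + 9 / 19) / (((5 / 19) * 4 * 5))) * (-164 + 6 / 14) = -35037 / 7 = -5005.29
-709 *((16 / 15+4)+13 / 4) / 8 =-353791 / 480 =-737.06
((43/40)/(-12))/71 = -43/34080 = -0.00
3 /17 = 0.18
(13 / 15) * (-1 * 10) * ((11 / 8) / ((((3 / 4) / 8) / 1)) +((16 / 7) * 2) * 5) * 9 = -20488 / 7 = -2926.86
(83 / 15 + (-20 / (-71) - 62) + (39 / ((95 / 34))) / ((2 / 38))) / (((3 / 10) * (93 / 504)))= 24931312 / 6603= 3775.76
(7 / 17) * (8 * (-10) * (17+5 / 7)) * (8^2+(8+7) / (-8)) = -616280 / 17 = -36251.76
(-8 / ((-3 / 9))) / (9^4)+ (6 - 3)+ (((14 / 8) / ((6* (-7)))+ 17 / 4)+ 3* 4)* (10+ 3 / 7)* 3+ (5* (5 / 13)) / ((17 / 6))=13824705563 / 27066312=510.77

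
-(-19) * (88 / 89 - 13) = -20311 / 89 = -228.21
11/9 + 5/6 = 37/18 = 2.06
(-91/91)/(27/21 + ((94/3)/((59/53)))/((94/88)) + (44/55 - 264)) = 6195/1459319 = 0.00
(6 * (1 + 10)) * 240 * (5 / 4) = 19800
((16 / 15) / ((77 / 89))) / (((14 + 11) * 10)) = 712 / 144375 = 0.00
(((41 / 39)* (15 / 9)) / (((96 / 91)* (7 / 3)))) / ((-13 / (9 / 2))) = -0.25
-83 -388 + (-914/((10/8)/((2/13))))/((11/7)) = -387949/715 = -542.59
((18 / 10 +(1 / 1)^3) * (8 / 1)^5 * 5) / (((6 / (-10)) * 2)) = -382293.33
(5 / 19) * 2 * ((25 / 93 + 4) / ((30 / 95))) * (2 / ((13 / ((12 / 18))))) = 7940 / 10881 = 0.73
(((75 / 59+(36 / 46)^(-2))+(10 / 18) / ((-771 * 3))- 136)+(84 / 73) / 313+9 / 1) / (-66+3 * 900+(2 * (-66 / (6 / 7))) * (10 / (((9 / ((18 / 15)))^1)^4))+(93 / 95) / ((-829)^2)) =-0.05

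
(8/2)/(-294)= -2/147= -0.01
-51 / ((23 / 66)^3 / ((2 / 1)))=-29324592 / 12167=-2410.17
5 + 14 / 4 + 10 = 18.50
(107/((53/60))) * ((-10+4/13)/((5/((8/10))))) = -647136/3445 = -187.85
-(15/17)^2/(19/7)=-1575/5491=-0.29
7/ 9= 0.78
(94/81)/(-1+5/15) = -47/27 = -1.74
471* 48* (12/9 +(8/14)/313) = 66135936/2191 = 30185.27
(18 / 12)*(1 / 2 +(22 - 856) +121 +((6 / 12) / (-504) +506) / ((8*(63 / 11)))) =-356362283 / 338688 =-1052.18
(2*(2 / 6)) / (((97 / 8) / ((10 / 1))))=160 / 291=0.55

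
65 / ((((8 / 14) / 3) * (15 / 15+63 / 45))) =2275 / 16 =142.19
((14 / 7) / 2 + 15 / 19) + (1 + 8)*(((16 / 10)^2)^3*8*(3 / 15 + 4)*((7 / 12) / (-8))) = -546469894 / 1484375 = -368.15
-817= -817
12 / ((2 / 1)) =6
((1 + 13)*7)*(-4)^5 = -100352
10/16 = 5/8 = 0.62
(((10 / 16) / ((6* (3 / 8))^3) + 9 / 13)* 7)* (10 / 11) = 495670 / 104247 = 4.75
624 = 624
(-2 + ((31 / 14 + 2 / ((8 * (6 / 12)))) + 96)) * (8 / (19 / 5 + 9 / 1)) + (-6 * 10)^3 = -12092615 / 56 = -215939.55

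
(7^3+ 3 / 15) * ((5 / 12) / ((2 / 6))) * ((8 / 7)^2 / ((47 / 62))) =739.15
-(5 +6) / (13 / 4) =-44 / 13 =-3.38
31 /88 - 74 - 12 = -7537 /88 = -85.65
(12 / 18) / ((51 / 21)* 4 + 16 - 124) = -7 / 1032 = -0.01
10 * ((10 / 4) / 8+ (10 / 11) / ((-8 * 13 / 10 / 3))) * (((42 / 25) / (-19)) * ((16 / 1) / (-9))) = 644 / 8151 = 0.08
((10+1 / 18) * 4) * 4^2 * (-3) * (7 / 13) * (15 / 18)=-101360 / 117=-866.32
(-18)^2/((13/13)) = 324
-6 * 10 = -60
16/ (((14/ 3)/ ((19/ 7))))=456/ 49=9.31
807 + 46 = 853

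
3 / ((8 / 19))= 57 / 8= 7.12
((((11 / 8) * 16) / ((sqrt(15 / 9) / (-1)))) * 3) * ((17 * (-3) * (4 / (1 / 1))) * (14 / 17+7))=81592.91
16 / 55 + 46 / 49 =3314 / 2695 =1.23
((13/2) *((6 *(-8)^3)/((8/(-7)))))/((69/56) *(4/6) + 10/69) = 33755904/1867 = 18080.29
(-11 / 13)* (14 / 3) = -154 / 39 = -3.95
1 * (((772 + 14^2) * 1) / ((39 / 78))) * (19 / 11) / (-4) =-836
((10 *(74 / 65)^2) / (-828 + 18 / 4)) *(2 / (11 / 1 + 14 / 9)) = -43808 / 17473755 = -0.00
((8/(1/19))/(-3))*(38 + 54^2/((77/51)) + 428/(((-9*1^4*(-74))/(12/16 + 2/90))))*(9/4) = -86371263259/384615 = -224565.51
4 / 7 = 0.57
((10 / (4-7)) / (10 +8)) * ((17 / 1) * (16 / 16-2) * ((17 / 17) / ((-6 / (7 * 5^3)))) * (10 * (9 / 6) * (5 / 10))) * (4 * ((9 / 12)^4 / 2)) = -2178.96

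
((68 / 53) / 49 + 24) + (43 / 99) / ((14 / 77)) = 1234799 / 46746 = 26.42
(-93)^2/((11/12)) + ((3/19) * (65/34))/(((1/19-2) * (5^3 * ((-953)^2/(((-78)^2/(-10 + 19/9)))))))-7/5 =105224652985264427/11153919076025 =9433.87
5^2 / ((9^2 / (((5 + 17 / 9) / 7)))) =1550 / 5103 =0.30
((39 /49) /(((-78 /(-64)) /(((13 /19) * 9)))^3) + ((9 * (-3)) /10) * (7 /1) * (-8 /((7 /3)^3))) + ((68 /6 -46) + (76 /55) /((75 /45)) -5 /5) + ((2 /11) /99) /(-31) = 22615371182917 /283652401725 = 79.73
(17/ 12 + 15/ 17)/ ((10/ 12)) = 469/ 170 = 2.76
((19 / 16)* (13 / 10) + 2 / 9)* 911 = 2316673 / 1440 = 1608.80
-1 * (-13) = 13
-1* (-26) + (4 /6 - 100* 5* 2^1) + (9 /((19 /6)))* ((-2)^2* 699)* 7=3115184 /57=54652.35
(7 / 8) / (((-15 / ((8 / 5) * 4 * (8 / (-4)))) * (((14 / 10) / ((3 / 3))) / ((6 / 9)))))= 0.36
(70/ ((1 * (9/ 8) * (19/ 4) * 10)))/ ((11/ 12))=896/ 627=1.43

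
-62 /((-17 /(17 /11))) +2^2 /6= 208 /33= 6.30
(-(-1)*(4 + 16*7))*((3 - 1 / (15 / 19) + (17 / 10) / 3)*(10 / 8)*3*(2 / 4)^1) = 2001 / 4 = 500.25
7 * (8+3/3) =63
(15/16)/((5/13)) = 39/16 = 2.44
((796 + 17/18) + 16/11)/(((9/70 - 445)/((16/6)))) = -44263240/9248877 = -4.79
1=1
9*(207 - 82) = 1125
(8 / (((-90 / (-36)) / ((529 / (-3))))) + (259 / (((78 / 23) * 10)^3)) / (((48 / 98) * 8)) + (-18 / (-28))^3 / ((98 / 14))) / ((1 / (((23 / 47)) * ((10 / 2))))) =-2838957637770770669 / 2056387950489600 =-1380.56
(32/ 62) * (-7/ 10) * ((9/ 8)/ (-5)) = 63/ 775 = 0.08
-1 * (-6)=6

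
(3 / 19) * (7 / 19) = 21 / 361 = 0.06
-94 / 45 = -2.09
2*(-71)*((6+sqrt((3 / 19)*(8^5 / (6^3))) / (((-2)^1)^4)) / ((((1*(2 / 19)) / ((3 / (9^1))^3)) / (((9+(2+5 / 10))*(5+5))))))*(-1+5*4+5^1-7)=-5274590 / 9-555220*sqrt(19) / 81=-615943.92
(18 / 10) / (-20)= -9 / 100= -0.09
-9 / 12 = -3 / 4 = -0.75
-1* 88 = -88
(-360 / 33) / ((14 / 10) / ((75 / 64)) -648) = 5625 / 333509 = 0.02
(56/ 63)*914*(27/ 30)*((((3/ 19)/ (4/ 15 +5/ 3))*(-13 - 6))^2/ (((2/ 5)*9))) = 411300/ 841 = 489.06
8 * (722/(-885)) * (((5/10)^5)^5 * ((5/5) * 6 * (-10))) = 361/30932992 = 0.00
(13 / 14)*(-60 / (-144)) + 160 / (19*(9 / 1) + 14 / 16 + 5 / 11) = 1.32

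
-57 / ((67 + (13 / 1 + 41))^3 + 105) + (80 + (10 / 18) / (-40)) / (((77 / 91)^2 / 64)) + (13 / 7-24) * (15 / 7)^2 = 4664223863902795 / 661765085982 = 7048.16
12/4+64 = 67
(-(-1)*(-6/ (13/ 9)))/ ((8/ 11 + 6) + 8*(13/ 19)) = -1881/ 5525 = -0.34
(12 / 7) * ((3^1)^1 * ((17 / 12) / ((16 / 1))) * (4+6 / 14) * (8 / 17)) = 93 / 98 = 0.95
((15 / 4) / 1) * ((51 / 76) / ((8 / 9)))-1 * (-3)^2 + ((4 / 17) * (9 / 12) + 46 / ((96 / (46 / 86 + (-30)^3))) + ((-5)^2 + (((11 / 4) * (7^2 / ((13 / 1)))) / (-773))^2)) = -6957466287541064603 / 538577113915776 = -12918.24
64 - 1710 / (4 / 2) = -791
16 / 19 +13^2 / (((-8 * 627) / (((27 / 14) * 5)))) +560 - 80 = 11247947 / 23408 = 480.52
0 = 0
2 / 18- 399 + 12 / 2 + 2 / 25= -88382 / 225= -392.81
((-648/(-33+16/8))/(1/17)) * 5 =55080/31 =1776.77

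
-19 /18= -1.06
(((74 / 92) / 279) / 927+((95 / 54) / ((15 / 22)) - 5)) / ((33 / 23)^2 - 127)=220708391 / 11396059668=0.02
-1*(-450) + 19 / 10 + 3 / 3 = 4529 / 10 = 452.90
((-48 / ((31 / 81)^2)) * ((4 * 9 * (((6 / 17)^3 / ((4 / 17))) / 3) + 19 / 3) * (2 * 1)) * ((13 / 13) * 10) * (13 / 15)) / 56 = -1691075880 / 1944103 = -869.85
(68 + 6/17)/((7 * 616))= 83/5236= 0.02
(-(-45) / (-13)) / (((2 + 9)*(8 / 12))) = -135 / 286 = -0.47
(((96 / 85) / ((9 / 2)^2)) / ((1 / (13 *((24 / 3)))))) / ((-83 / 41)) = -545792 / 190485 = -2.87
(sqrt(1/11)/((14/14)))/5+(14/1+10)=sqrt(11)/55+24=24.06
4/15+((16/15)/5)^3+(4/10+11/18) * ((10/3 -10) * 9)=-25477154/421875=-60.39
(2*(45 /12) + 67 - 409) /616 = -669 /1232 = -0.54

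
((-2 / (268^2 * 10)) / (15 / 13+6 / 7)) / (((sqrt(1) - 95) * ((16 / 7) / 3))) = 637 / 32947105280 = 0.00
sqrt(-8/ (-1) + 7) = sqrt(15) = 3.87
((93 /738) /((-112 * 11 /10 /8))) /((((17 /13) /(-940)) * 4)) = 473525 /322014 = 1.47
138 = 138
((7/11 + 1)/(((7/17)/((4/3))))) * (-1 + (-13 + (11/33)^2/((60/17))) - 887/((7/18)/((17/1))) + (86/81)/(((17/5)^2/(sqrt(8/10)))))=-4985103154/24255 + 6880 * sqrt(5)/35343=-205528.45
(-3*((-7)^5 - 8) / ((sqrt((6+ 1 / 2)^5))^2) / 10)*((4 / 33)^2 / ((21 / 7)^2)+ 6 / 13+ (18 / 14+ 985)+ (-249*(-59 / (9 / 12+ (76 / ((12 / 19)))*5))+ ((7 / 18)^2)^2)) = 9471524159459006551 / 21545137855083843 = 439.61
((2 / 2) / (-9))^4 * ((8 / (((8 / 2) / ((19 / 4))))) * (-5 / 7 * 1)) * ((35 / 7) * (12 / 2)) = -475 / 15309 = -0.03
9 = 9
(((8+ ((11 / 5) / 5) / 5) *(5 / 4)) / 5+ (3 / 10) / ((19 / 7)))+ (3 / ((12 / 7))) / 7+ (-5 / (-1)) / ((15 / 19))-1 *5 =52951 / 14250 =3.72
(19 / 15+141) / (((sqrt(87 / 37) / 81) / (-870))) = -115236 * sqrt(3219) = -6538056.41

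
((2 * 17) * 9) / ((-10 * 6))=-51 / 10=-5.10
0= 0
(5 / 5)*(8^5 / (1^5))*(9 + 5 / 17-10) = -393216 / 17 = -23130.35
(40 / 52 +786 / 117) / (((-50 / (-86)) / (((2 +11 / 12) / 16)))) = 2.35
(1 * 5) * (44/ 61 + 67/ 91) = 40455/ 5551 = 7.29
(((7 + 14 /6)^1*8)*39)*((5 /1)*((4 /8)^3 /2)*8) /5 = 1456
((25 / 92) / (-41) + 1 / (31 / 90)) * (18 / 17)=3048345 / 993922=3.07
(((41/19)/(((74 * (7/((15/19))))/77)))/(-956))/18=-2255/153231504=-0.00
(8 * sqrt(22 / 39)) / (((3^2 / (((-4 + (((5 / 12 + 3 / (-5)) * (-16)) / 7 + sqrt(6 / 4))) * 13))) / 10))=-6016 * sqrt(858) / 567 + 80 * sqrt(143) / 9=-204.50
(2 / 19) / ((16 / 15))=15 / 152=0.10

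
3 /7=0.43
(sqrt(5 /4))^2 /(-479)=-5 /1916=-0.00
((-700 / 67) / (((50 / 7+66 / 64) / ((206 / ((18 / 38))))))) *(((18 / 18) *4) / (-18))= 1227430400 / 9936837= 123.52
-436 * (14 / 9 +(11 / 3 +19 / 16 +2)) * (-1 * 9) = 131999 / 4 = 32999.75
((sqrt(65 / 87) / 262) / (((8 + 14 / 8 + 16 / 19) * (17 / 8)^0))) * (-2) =-76 * sqrt(5655) / 9174585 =-0.00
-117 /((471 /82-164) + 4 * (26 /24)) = 28782 /37865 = 0.76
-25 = -25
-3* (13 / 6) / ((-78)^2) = -1 / 936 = -0.00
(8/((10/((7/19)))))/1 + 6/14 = 0.72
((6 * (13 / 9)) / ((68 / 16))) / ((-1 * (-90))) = 52 / 2295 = 0.02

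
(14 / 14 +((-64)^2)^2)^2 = 281475010265089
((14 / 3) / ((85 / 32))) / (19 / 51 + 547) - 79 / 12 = -393623 / 59820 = -6.58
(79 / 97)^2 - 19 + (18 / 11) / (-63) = -13303628 / 724493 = -18.36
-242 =-242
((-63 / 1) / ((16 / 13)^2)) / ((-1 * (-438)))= -3549 / 37376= -0.09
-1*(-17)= 17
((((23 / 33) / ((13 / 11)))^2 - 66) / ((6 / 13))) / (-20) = 99857 / 14040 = 7.11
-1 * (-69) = 69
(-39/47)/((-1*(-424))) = -39/19928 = -0.00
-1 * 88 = -88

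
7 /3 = 2.33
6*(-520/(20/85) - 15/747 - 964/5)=-5983022/415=-14416.92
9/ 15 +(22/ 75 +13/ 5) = 262/ 75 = 3.49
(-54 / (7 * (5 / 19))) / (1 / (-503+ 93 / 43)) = 22095936 / 1505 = 14681.69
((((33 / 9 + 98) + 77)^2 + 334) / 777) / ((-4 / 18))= -3923 / 21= -186.81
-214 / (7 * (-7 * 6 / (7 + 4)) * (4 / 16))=32.03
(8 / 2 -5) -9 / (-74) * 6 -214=-7928 / 37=-214.27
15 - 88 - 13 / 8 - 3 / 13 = -7785 / 104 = -74.86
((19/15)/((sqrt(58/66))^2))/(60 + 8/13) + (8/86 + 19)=93924291/4913180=19.12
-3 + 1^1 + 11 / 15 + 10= 131 / 15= 8.73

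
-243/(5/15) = -729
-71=-71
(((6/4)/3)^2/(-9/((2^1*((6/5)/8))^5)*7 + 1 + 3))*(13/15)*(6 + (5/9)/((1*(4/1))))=-2873/55991360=-0.00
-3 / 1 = -3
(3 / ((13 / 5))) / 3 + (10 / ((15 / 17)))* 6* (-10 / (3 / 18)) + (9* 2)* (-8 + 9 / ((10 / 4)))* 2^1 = -275471 / 65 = -4238.02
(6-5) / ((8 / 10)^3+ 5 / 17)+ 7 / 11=35366 / 18843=1.88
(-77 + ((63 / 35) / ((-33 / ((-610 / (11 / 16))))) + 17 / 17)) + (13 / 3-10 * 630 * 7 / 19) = -16168793 / 6897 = -2344.32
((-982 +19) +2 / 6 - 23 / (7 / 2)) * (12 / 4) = -20354 / 7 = -2907.71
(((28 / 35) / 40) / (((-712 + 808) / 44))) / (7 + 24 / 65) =143 / 114960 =0.00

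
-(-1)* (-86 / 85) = -86 / 85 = -1.01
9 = 9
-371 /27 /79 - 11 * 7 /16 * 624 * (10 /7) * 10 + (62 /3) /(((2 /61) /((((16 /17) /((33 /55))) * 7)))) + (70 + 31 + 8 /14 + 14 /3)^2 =-43873067194 /1776789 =-24692.33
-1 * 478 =-478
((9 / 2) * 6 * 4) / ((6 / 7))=126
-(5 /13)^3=-125 /2197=-0.06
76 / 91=0.84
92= 92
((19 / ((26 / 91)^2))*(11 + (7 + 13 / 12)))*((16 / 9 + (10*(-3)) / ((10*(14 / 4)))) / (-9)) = -883253 / 1944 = -454.35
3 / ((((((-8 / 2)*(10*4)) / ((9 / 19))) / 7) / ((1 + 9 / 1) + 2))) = -567 / 760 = -0.75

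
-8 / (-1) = 8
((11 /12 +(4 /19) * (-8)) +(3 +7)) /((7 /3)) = 2105 /532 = 3.96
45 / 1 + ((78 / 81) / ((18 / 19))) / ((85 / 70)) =189353 / 4131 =45.84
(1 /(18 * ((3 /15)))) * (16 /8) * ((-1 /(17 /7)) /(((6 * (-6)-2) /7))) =245 /5814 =0.04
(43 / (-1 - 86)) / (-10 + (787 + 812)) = -43 / 138243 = -0.00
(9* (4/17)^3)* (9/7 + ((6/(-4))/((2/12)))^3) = -2934144/34391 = -85.32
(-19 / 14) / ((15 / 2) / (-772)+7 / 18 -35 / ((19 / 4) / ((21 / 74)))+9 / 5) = -464022180 / 30134489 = -15.40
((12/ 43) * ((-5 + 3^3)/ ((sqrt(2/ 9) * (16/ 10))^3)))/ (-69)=-37125 * sqrt(2)/ 253184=-0.21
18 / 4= 9 / 2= 4.50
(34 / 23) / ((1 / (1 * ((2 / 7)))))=68 / 161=0.42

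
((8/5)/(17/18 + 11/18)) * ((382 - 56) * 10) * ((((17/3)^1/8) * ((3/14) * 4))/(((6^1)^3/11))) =30481/294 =103.68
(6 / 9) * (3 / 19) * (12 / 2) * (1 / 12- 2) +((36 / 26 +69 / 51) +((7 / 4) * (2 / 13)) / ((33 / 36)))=84098 / 46189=1.82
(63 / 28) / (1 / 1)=9 / 4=2.25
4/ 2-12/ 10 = 4/ 5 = 0.80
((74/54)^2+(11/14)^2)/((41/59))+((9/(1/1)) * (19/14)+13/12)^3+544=1902078215087/656123328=2898.96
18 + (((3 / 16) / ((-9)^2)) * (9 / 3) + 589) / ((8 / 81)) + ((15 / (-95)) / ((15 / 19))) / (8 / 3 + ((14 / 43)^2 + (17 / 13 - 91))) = 11997585653439 / 2005715840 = 5981.70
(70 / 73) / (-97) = -70 / 7081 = -0.01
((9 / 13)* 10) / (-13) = -90 / 169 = -0.53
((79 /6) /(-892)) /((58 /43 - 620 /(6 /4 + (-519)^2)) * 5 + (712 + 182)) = -308869 /18847738784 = -0.00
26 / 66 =13 / 33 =0.39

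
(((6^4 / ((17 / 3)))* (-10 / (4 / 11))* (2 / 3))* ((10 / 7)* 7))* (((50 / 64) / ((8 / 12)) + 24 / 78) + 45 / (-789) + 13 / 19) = -195102158625 / 2208674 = -88334.52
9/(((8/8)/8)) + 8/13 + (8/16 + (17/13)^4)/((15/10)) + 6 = 80.90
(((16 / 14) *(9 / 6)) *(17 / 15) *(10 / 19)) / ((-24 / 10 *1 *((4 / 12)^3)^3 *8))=-557685 / 532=-1048.28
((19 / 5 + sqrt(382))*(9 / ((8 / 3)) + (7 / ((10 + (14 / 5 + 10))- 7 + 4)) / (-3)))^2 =1137950299*sqrt(382) / 14113440 + 53962801021 / 12830400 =5781.73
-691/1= -691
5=5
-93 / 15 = -31 / 5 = -6.20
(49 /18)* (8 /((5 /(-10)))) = -392 /9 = -43.56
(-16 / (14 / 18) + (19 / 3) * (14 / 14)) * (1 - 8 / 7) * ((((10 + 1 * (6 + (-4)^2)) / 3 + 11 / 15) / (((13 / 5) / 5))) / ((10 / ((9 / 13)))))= 3933 / 1274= 3.09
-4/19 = -0.21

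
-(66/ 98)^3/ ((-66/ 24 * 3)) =4356/ 117649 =0.04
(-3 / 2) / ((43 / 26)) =-0.91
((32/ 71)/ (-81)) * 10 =-320/ 5751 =-0.06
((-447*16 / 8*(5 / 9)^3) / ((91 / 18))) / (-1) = 74500 / 2457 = 30.32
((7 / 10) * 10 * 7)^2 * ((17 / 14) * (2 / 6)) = 5831 / 6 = 971.83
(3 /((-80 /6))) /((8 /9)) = -81 /320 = -0.25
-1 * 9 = -9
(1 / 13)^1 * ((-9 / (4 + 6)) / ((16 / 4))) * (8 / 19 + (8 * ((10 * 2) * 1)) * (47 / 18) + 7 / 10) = -716317 / 98800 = -7.25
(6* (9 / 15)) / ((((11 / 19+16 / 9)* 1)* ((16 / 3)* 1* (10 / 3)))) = 13851 / 161200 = 0.09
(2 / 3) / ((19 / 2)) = 4 / 57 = 0.07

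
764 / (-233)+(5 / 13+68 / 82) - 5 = -877406 / 124189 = -7.07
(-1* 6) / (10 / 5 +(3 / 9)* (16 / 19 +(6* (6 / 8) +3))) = -684 / 545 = -1.26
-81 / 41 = -1.98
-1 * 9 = -9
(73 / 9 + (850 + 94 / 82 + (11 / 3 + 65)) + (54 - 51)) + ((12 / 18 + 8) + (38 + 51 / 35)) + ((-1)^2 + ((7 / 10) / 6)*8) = 12669373 / 12915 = 980.98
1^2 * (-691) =-691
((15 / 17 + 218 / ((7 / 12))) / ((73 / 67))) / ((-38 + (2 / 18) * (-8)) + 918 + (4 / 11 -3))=0.39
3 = 3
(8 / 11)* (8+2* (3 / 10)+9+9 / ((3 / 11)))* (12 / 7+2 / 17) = 40112 / 595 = 67.42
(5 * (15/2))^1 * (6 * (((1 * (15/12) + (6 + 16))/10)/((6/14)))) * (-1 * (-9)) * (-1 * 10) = -439425/4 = -109856.25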